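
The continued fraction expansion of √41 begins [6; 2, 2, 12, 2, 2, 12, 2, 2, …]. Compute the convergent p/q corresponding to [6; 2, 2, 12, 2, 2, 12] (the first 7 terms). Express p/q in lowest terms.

Start with 12.
2 + 1/(12/1) = 2 + 1/12 = 25/12
2 + 1/(25/12) = 2 + 12/25 = 62/25
12 + 1/(62/25) = 12 + 25/62 = 769/62
2 + 1/(769/62) = 2 + 62/769 = 1600/769
2 + 1/(1600/769) = 2 + 769/1600 = 3969/1600
6 + 1/(3969/1600) = 6 + 1600/3969 = 25414/3969

25414/3969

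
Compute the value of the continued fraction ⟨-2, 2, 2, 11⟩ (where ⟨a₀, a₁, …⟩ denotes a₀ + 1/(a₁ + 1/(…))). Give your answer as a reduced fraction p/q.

-91/57

Use the convergent recurrence hₖ = aₖ·hₖ₋₁ + hₖ₋₂ (and likewise for the denominators kₖ):
a_0 = -2: -2/1
a_1 = 2: -3/2
a_2 = 2: -8/5
a_3 = 11: -91/57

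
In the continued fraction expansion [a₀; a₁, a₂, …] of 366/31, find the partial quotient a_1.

366 = 11·31 + 25, so a_0 = 11
31 = 1·25 + 6, so a_1 = 1

1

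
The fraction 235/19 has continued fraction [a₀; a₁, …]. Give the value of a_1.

235 ÷ 19 → quotient 12, remainder 7
19 ÷ 7 → quotient 2, remainder 5

2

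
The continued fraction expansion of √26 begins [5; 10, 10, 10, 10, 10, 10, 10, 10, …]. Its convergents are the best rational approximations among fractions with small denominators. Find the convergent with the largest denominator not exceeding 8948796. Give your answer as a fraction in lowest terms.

5357035/1050601

List convergents until the denominator exceeds the bound:
a_0 = 5: 5/1  (≤ bound)
a_1 = 10: 51/10  (≤ bound)
a_2 = 10: 515/101  (≤ bound)
a_3 = 10: 5201/1020  (≤ bound)
a_4 = 10: 52525/10301  (≤ bound)
a_5 = 10: 530451/104030  (≤ bound)
a_6 = 10: 5357035/1050601  (≤ bound)
a_7 = 10: 54100801/10610040  (> 8948796, stop)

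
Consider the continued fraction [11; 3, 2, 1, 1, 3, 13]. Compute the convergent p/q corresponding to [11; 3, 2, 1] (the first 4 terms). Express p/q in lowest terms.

a_0 = 11: 11/1
a_1 = 3: 34/3
a_2 = 2: 79/7
a_3 = 1: 113/10

113/10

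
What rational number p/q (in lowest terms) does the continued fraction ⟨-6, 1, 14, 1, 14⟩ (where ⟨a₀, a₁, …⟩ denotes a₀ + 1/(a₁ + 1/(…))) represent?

a_0 = -6: -6/1
a_1 = 1: -5/1
a_2 = 14: -76/15
a_3 = 1: -81/16
a_4 = 14: -1210/239

-1210/239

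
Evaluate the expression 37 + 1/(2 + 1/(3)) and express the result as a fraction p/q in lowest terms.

a_0 = 37: 37/1
a_1 = 2: 75/2
a_2 = 3: 262/7

262/7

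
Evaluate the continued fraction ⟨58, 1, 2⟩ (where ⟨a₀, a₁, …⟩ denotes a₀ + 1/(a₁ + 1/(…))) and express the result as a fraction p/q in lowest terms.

176/3

Start with 2.
1 + 1/(2/1) = 1 + 1/2 = 3/2
58 + 1/(3/2) = 58 + 2/3 = 176/3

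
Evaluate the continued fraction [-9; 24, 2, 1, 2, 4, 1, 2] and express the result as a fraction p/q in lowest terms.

-26420/2949

a_0 = -9: -9/1
a_1 = 24: -215/24
a_2 = 2: -439/49
a_3 = 1: -654/73
a_4 = 2: -1747/195
a_5 = 4: -7642/853
a_6 = 1: -9389/1048
a_7 = 2: -26420/2949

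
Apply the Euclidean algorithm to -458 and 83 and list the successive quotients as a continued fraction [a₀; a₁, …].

⌊-458/83⌋ = -6, remainder 40
⌊83/40⌋ = 2, remainder 3
⌊40/3⌋ = 13, remainder 1
⌊3/1⌋ = 3, remainder 0

[-6; 2, 13, 3]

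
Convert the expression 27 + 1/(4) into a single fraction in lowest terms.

Start with 4.
27 + 1/(4/1) = 27 + 1/4 = 109/4

109/4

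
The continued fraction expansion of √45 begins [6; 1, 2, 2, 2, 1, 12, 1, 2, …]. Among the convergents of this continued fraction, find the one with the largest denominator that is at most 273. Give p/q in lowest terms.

a_0 = 6: 6/1  (≤ bound)
a_1 = 1: 7/1  (≤ bound)
a_2 = 2: 20/3  (≤ bound)
a_3 = 2: 47/7  (≤ bound)
a_4 = 2: 114/17  (≤ bound)
a_5 = 1: 161/24  (≤ bound)
a_6 = 12: 2046/305  (> 273, stop)

161/24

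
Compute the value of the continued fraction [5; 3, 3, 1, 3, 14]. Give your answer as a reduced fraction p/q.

3709/699

a_0 = 5: 5/1
a_1 = 3: 16/3
a_2 = 3: 53/10
a_3 = 1: 69/13
a_4 = 3: 260/49
a_5 = 14: 3709/699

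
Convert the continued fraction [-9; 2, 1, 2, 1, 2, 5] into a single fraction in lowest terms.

a_0 = -9: -9/1
a_1 = 2: -17/2
a_2 = 1: -26/3
a_3 = 2: -69/8
a_4 = 1: -95/11
a_5 = 2: -259/30
a_6 = 5: -1390/161

-1390/161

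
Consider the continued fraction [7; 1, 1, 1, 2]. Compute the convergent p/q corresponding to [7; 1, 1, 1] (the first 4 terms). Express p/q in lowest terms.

23/3

Start with 1.
1 + 1/(1/1) = 1 + 1/1 = 2/1
1 + 1/(2/1) = 1 + 1/2 = 3/2
7 + 1/(3/2) = 7 + 2/3 = 23/3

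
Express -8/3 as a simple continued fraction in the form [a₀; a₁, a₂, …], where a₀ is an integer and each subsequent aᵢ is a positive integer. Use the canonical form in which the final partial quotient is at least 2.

[-3; 3]

Repeatedly divide and take the remainder:
-8 = -3·3 + 1, so a_0 = -3
3 = 3·1 + 0, so a_1 = 3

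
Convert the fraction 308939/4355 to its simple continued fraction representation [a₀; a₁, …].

Apply division with remainder until the remainder is 0:
⌊308939/4355⌋ = 70, remainder 4089
⌊4355/4089⌋ = 1, remainder 266
⌊4089/266⌋ = 15, remainder 99
⌊266/99⌋ = 2, remainder 68
⌊99/68⌋ = 1, remainder 31
⌊68/31⌋ = 2, remainder 6
⌊31/6⌋ = 5, remainder 1
⌊6/1⌋ = 6, remainder 0

[70; 1, 15, 2, 1, 2, 5, 6]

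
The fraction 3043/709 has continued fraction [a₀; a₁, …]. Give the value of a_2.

Apply division with remainder until the remainder is 0:
3043 = 4·709 + 207, so a_0 = 4
709 = 3·207 + 88, so a_1 = 3
207 = 2·88 + 31, so a_2 = 2

2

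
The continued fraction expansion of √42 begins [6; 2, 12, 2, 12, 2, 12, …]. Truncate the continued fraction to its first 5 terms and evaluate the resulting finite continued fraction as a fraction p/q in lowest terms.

a_0 = 6: 6/1
a_1 = 2: 13/2
a_2 = 12: 162/25
a_3 = 2: 337/52
a_4 = 12: 4206/649

4206/649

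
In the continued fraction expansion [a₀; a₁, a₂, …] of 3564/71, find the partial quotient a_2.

14

3564 ÷ 71 → quotient 50, remainder 14
71 ÷ 14 → quotient 5, remainder 1
14 ÷ 1 → quotient 14, remainder 0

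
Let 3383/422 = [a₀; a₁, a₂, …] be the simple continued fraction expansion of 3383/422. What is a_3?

2

Repeatedly divide and take the remainder:
3383 ÷ 422 → quotient 8, remainder 7
422 ÷ 7 → quotient 60, remainder 2
7 ÷ 2 → quotient 3, remainder 1
2 ÷ 1 → quotient 2, remainder 0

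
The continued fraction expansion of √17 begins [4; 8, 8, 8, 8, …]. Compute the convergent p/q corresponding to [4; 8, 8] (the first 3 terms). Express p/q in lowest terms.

268/65

Collapse the nested fraction from the inside out:
Start with 8.
8 + 1/(8/1) = 8 + 1/8 = 65/8
4 + 1/(65/8) = 4 + 8/65 = 268/65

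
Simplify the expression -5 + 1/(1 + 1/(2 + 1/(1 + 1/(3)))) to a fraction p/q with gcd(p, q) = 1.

Use the convergent recurrence hₖ = aₖ·hₖ₋₁ + hₖ₋₂ (and likewise for the denominators kₖ):
a_0 = -5: -5/1
a_1 = 1: -4/1
a_2 = 2: -13/3
a_3 = 1: -17/4
a_4 = 3: -64/15

-64/15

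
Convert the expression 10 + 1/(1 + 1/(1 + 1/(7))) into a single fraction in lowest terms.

158/15

Collapse the nested fraction from the inside out:
Start with 7.
1 + 1/(7/1) = 1 + 1/7 = 8/7
1 + 1/(8/7) = 1 + 7/8 = 15/8
10 + 1/(15/8) = 10 + 8/15 = 158/15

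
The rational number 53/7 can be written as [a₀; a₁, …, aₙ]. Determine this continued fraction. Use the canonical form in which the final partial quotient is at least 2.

Run the Euclidean algorithm, recording each quotient:
⌊53/7⌋ = 7, remainder 4
⌊7/4⌋ = 1, remainder 3
⌊4/3⌋ = 1, remainder 1
⌊3/1⌋ = 3, remainder 0

[7; 1, 1, 3]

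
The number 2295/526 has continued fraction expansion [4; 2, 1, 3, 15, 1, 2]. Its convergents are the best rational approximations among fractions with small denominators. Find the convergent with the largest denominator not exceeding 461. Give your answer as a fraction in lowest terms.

a_0 = 4: 4/1  (≤ bound)
a_1 = 2: 9/2  (≤ bound)
a_2 = 1: 13/3  (≤ bound)
a_3 = 3: 48/11  (≤ bound)
a_4 = 15: 733/168  (≤ bound)
a_5 = 1: 781/179  (≤ bound)
a_6 = 2: 2295/526  (> 461, stop)

781/179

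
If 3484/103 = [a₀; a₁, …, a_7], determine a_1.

1

3484 = 33·103 + 85, so a_0 = 33
103 = 1·85 + 18, so a_1 = 1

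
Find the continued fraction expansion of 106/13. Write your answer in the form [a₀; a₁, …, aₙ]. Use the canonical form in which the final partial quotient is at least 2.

Run the Euclidean algorithm, recording each quotient:
106 ÷ 13 → quotient 8, remainder 2
13 ÷ 2 → quotient 6, remainder 1
2 ÷ 1 → quotient 2, remainder 0

[8; 6, 2]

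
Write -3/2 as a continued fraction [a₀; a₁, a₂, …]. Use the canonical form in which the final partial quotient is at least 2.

[-2; 2]

-3 = -2·2 + 1, so a_0 = -2
2 = 2·1 + 0, so a_1 = 2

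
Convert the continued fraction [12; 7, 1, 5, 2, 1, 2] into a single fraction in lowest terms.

4851/400

Build up convergents one term at a time:
a_0 = 12: 12/1
a_1 = 7: 85/7
a_2 = 1: 97/8
a_3 = 5: 570/47
a_4 = 2: 1237/102
a_5 = 1: 1807/149
a_6 = 2: 4851/400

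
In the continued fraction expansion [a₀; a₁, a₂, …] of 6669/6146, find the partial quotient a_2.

6669 = 1·6146 + 523, so a_0 = 1
6146 = 11·523 + 393, so a_1 = 11
523 = 1·393 + 130, so a_2 = 1

1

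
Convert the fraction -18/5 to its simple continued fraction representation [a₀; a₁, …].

[-4; 2, 2]

Run the Euclidean algorithm, recording each quotient:
⌊-18/5⌋ = -4, remainder 2
⌊5/2⌋ = 2, remainder 1
⌊2/1⌋ = 2, remainder 0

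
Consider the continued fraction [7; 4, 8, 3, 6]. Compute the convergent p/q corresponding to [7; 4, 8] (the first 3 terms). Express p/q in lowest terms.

a_0 = 7: 7/1
a_1 = 4: 29/4
a_2 = 8: 239/33

239/33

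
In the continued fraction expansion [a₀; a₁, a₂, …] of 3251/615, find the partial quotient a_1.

Repeatedly divide and take the remainder:
3251 ÷ 615 → quotient 5, remainder 176
615 ÷ 176 → quotient 3, remainder 87

3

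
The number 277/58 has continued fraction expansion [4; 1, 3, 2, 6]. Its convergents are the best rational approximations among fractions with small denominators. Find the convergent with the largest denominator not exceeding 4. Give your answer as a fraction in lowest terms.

List convergents until the denominator exceeds the bound:
a_0 = 4: 4/1  (≤ bound)
a_1 = 1: 5/1  (≤ bound)
a_2 = 3: 19/4  (≤ bound)
a_3 = 2: 43/9  (> 4, stop)

19/4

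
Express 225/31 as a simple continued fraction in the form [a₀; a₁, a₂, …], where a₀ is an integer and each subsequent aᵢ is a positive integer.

225 ÷ 31 → quotient 7, remainder 8
31 ÷ 8 → quotient 3, remainder 7
8 ÷ 7 → quotient 1, remainder 1
7 ÷ 1 → quotient 7, remainder 0

[7; 3, 1, 7]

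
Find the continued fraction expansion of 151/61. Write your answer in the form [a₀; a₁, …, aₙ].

[2; 2, 9, 1, 2]

151 = 2·61 + 29, so a_0 = 2
61 = 2·29 + 3, so a_1 = 2
29 = 9·3 + 2, so a_2 = 9
3 = 1·2 + 1, so a_3 = 1
2 = 2·1 + 0, so a_4 = 2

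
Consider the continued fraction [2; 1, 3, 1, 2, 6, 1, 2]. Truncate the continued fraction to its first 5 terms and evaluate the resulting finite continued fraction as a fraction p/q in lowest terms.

a_0 = 2: 2/1
a_1 = 1: 3/1
a_2 = 3: 11/4
a_3 = 1: 14/5
a_4 = 2: 39/14

39/14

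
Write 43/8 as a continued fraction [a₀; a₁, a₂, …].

43 = 5·8 + 3, so a_0 = 5
8 = 2·3 + 2, so a_1 = 2
3 = 1·2 + 1, so a_2 = 1
2 = 2·1 + 0, so a_3 = 2

[5; 2, 1, 2]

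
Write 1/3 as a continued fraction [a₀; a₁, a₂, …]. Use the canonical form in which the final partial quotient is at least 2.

1 ÷ 3 → quotient 0, remainder 1
3 ÷ 1 → quotient 3, remainder 0

[0; 3]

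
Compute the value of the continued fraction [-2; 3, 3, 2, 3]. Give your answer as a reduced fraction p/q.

-134/79

Start with 3.
2 + 1/(3/1) = 2 + 1/3 = 7/3
3 + 1/(7/3) = 3 + 3/7 = 24/7
3 + 1/(24/7) = 3 + 7/24 = 79/24
-2 + 1/(79/24) = -2 + 24/79 = -134/79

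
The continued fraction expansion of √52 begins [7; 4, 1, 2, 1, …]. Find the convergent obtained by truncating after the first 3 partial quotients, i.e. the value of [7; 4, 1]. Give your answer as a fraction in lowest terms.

Collapse the nested fraction from the inside out:
Start with 1.
4 + 1/(1/1) = 4 + 1/1 = 5/1
7 + 1/(5/1) = 7 + 1/5 = 36/5

36/5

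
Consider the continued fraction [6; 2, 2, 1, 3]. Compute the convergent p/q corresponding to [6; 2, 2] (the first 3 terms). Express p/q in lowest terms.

32/5

Compute successive convergents:
a_0 = 6: 6/1
a_1 = 2: 13/2
a_2 = 2: 32/5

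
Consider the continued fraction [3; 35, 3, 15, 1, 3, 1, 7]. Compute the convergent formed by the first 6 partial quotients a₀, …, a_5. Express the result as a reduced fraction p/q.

20647/6818

Start with 3.
1 + 1/(3/1) = 1 + 1/3 = 4/3
15 + 1/(4/3) = 15 + 3/4 = 63/4
3 + 1/(63/4) = 3 + 4/63 = 193/63
35 + 1/(193/63) = 35 + 63/193 = 6818/193
3 + 1/(6818/193) = 3 + 193/6818 = 20647/6818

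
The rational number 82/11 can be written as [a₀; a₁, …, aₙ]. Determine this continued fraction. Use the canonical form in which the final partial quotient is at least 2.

⌊82/11⌋ = 7, remainder 5
⌊11/5⌋ = 2, remainder 1
⌊5/1⌋ = 5, remainder 0

[7; 2, 5]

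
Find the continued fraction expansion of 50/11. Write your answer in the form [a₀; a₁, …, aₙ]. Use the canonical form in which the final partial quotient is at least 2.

50 ÷ 11 → quotient 4, remainder 6
11 ÷ 6 → quotient 1, remainder 5
6 ÷ 5 → quotient 1, remainder 1
5 ÷ 1 → quotient 5, remainder 0

[4; 1, 1, 5]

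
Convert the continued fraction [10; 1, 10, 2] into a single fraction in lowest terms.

Work from the innermost term outward:
Start with 2.
10 + 1/(2/1) = 10 + 1/2 = 21/2
1 + 1/(21/2) = 1 + 2/21 = 23/21
10 + 1/(23/21) = 10 + 21/23 = 251/23

251/23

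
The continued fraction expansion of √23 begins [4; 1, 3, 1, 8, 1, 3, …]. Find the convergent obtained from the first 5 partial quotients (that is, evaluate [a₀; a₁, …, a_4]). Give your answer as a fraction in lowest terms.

Build up convergents one term at a time:
a_0 = 4: 4/1
a_1 = 1: 5/1
a_2 = 3: 19/4
a_3 = 1: 24/5
a_4 = 8: 211/44

211/44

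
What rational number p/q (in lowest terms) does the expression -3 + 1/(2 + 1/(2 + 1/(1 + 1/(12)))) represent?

-229/89

Build up convergents one term at a time:
a_0 = -3: -3/1
a_1 = 2: -5/2
a_2 = 2: -13/5
a_3 = 1: -18/7
a_4 = 12: -229/89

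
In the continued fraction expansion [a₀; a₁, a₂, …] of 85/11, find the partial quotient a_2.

2

85 ÷ 11 → quotient 7, remainder 8
11 ÷ 8 → quotient 1, remainder 3
8 ÷ 3 → quotient 2, remainder 2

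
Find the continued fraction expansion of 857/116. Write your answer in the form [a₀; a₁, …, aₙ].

[7; 2, 1, 1, 2, 1, 2, 2]

857 ÷ 116 → quotient 7, remainder 45
116 ÷ 45 → quotient 2, remainder 26
45 ÷ 26 → quotient 1, remainder 19
26 ÷ 19 → quotient 1, remainder 7
19 ÷ 7 → quotient 2, remainder 5
7 ÷ 5 → quotient 1, remainder 2
5 ÷ 2 → quotient 2, remainder 1
2 ÷ 1 → quotient 2, remainder 0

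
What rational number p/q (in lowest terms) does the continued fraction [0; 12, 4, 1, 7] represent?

Start with 7.
1 + 1/(7/1) = 1 + 1/7 = 8/7
4 + 1/(8/7) = 4 + 7/8 = 39/8
12 + 1/(39/8) = 12 + 8/39 = 476/39
0 + 1/(476/39) = 0 + 39/476 = 39/476

39/476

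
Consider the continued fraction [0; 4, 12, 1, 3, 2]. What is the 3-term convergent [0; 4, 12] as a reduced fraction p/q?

12/49

Compute successive convergents:
a_0 = 0: 0/1
a_1 = 4: 1/4
a_2 = 12: 12/49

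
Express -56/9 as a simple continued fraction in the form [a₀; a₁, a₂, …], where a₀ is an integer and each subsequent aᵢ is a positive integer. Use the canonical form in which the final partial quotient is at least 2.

[-7; 1, 3, 2]

⌊-56/9⌋ = -7, remainder 7
⌊9/7⌋ = 1, remainder 2
⌊7/2⌋ = 3, remainder 1
⌊2/1⌋ = 2, remainder 0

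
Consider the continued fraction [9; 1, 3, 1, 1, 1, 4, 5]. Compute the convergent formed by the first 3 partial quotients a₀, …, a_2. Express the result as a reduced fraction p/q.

39/4

a_0 = 9: 9/1
a_1 = 1: 10/1
a_2 = 3: 39/4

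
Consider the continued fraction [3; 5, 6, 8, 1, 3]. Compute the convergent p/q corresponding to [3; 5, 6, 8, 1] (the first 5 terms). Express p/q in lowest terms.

907/284

Starting at the tail and folding back:
Start with 1.
8 + 1/(1/1) = 8 + 1/1 = 9/1
6 + 1/(9/1) = 6 + 1/9 = 55/9
5 + 1/(55/9) = 5 + 9/55 = 284/55
3 + 1/(284/55) = 3 + 55/284 = 907/284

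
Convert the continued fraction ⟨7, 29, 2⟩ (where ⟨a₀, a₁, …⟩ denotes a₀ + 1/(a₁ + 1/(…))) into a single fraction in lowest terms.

a_0 = 7: 7/1
a_1 = 29: 204/29
a_2 = 2: 415/59

415/59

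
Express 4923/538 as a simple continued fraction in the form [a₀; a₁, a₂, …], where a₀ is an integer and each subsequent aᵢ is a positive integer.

Repeatedly divide and take the remainder:
4923 = 9·538 + 81, so a_0 = 9
538 = 6·81 + 52, so a_1 = 6
81 = 1·52 + 29, so a_2 = 1
52 = 1·29 + 23, so a_3 = 1
29 = 1·23 + 6, so a_4 = 1
23 = 3·6 + 5, so a_5 = 3
6 = 1·5 + 1, so a_6 = 1
5 = 5·1 + 0, so a_7 = 5

[9; 6, 1, 1, 1, 3, 1, 5]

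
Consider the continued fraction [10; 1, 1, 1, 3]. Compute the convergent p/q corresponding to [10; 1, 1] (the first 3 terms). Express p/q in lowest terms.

21/2

Start with 1.
1 + 1/(1/1) = 1 + 1/1 = 2/1
10 + 1/(2/1) = 10 + 1/2 = 21/2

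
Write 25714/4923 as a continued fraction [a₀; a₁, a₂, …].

Apply division with remainder until the remainder is 0:
25714 = 5·4923 + 1099, so a_0 = 5
4923 = 4·1099 + 527, so a_1 = 4
1099 = 2·527 + 45, so a_2 = 2
527 = 11·45 + 32, so a_3 = 11
45 = 1·32 + 13, so a_4 = 1
32 = 2·13 + 6, so a_5 = 2
13 = 2·6 + 1, so a_6 = 2
6 = 6·1 + 0, so a_7 = 6

[5; 4, 2, 11, 1, 2, 2, 6]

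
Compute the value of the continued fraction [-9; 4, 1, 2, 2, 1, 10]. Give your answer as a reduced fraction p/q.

-4420/503

a_0 = -9: -9/1
a_1 = 4: -35/4
a_2 = 1: -44/5
a_3 = 2: -123/14
a_4 = 2: -290/33
a_5 = 1: -413/47
a_6 = 10: -4420/503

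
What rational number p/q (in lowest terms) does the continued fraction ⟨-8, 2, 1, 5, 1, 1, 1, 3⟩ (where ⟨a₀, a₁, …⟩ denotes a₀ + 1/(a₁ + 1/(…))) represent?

-1591/208

Build up convergents one term at a time:
a_0 = -8: -8/1
a_1 = 2: -15/2
a_2 = 1: -23/3
a_3 = 5: -130/17
a_4 = 1: -153/20
a_5 = 1: -283/37
a_6 = 1: -436/57
a_7 = 3: -1591/208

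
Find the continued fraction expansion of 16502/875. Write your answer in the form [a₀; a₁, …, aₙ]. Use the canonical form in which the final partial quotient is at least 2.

Run the Euclidean algorithm, recording each quotient:
⌊16502/875⌋ = 18, remainder 752
⌊875/752⌋ = 1, remainder 123
⌊752/123⌋ = 6, remainder 14
⌊123/14⌋ = 8, remainder 11
⌊14/11⌋ = 1, remainder 3
⌊11/3⌋ = 3, remainder 2
⌊3/2⌋ = 1, remainder 1
⌊2/1⌋ = 2, remainder 0

[18; 1, 6, 8, 1, 3, 1, 2]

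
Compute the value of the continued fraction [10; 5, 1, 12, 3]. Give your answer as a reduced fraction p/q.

Start with 3.
12 + 1/(3/1) = 12 + 1/3 = 37/3
1 + 1/(37/3) = 1 + 3/37 = 40/37
5 + 1/(40/37) = 5 + 37/40 = 237/40
10 + 1/(237/40) = 10 + 40/237 = 2410/237

2410/237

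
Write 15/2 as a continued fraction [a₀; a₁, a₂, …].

[7; 2]

15 ÷ 2 → quotient 7, remainder 1
2 ÷ 1 → quotient 2, remainder 0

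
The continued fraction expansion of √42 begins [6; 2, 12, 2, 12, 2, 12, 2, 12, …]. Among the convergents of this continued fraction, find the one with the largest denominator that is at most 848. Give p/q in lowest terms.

a_0 = 6: 6/1  (≤ bound)
a_1 = 2: 13/2  (≤ bound)
a_2 = 12: 162/25  (≤ bound)
a_3 = 2: 337/52  (≤ bound)
a_4 = 12: 4206/649  (≤ bound)
a_5 = 2: 8749/1350  (> 848, stop)

4206/649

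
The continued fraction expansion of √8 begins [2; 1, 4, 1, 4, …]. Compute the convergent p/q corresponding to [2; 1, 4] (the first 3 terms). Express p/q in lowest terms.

Starting at the tail and folding back:
Start with 4.
1 + 1/(4/1) = 1 + 1/4 = 5/4
2 + 1/(5/4) = 2 + 4/5 = 14/5

14/5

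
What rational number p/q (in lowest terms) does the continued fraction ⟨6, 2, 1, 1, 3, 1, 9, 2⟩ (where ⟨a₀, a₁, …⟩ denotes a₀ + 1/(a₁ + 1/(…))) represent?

Start with 2.
9 + 1/(2/1) = 9 + 1/2 = 19/2
1 + 1/(19/2) = 1 + 2/19 = 21/19
3 + 1/(21/19) = 3 + 19/21 = 82/21
1 + 1/(82/21) = 1 + 21/82 = 103/82
1 + 1/(103/82) = 1 + 82/103 = 185/103
2 + 1/(185/103) = 2 + 103/185 = 473/185
6 + 1/(473/185) = 6 + 185/473 = 3023/473

3023/473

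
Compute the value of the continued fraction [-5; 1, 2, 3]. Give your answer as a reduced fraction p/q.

a_0 = -5: -5/1
a_1 = 1: -4/1
a_2 = 2: -13/3
a_3 = 3: -43/10

-43/10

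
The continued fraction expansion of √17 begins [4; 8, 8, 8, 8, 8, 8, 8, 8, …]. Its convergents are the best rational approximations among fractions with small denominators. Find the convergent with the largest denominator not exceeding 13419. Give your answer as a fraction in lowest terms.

17684/4289

a_0 = 4: 4/1  (≤ bound)
a_1 = 8: 33/8  (≤ bound)
a_2 = 8: 268/65  (≤ bound)
a_3 = 8: 2177/528  (≤ bound)
a_4 = 8: 17684/4289  (≤ bound)
a_5 = 8: 143649/34840  (> 13419, stop)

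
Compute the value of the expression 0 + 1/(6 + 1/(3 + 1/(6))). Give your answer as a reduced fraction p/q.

19/120

Start with 6.
3 + 1/(6/1) = 3 + 1/6 = 19/6
6 + 1/(19/6) = 6 + 6/19 = 120/19
0 + 1/(120/19) = 0 + 19/120 = 19/120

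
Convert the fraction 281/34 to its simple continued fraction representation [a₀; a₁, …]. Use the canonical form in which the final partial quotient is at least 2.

Repeatedly divide and take the remainder:
281 = 8·34 + 9, so a_0 = 8
34 = 3·9 + 7, so a_1 = 3
9 = 1·7 + 2, so a_2 = 1
7 = 3·2 + 1, so a_3 = 3
2 = 2·1 + 0, so a_4 = 2

[8; 3, 1, 3, 2]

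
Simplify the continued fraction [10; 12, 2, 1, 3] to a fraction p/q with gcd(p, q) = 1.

1371/136

a_0 = 10: 10/1
a_1 = 12: 121/12
a_2 = 2: 252/25
a_3 = 1: 373/37
a_4 = 3: 1371/136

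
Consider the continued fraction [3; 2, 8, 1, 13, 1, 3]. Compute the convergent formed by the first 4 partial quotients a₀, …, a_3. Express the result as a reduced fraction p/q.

66/19

Start with 1.
8 + 1/(1/1) = 8 + 1/1 = 9/1
2 + 1/(9/1) = 2 + 1/9 = 19/9
3 + 1/(19/9) = 3 + 9/19 = 66/19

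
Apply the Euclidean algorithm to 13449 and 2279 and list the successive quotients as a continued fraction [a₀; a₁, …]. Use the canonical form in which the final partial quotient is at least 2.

[5; 1, 9, 7, 1, 3, 7]

13449 = 5·2279 + 2054, so a_0 = 5
2279 = 1·2054 + 225, so a_1 = 1
2054 = 9·225 + 29, so a_2 = 9
225 = 7·29 + 22, so a_3 = 7
29 = 1·22 + 7, so a_4 = 1
22 = 3·7 + 1, so a_5 = 3
7 = 7·1 + 0, so a_6 = 7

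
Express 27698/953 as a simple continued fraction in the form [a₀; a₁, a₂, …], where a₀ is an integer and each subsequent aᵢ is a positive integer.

[29; 15, 1, 1, 1, 1, 1, 7]

27698 ÷ 953 → quotient 29, remainder 61
953 ÷ 61 → quotient 15, remainder 38
61 ÷ 38 → quotient 1, remainder 23
38 ÷ 23 → quotient 1, remainder 15
23 ÷ 15 → quotient 1, remainder 8
15 ÷ 8 → quotient 1, remainder 7
8 ÷ 7 → quotient 1, remainder 1
7 ÷ 1 → quotient 7, remainder 0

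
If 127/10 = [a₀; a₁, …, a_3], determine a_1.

1

⌊127/10⌋ = 12, remainder 7
⌊10/7⌋ = 1, remainder 3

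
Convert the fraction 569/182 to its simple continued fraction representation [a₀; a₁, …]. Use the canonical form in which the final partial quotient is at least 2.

[3; 7, 1, 10, 2]

Repeatedly divide and take the remainder:
569 = 3·182 + 23, so a_0 = 3
182 = 7·23 + 21, so a_1 = 7
23 = 1·21 + 2, so a_2 = 1
21 = 10·2 + 1, so a_3 = 10
2 = 2·1 + 0, so a_4 = 2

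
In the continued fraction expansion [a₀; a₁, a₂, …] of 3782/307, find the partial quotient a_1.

3

3782 = 12·307 + 98, so a_0 = 12
307 = 3·98 + 13, so a_1 = 3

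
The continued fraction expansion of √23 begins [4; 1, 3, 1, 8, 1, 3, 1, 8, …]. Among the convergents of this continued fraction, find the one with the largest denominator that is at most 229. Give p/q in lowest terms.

916/191

a_0 = 4: 4/1  (≤ bound)
a_1 = 1: 5/1  (≤ bound)
a_2 = 3: 19/4  (≤ bound)
a_3 = 1: 24/5  (≤ bound)
a_4 = 8: 211/44  (≤ bound)
a_5 = 1: 235/49  (≤ bound)
a_6 = 3: 916/191  (≤ bound)
a_7 = 1: 1151/240  (> 229, stop)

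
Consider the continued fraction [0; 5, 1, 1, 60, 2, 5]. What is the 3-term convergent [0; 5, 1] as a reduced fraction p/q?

a_0 = 0: 0/1
a_1 = 5: 1/5
a_2 = 1: 1/6

1/6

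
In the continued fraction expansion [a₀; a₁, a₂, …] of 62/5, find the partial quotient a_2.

2

Repeatedly divide and take the remainder:
⌊62/5⌋ = 12, remainder 2
⌊5/2⌋ = 2, remainder 1
⌊2/1⌋ = 2, remainder 0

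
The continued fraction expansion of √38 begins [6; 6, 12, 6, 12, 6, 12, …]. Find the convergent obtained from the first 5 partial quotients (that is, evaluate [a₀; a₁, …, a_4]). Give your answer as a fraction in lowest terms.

Start with 12.
6 + 1/(12/1) = 6 + 1/12 = 73/12
12 + 1/(73/12) = 12 + 12/73 = 888/73
6 + 1/(888/73) = 6 + 73/888 = 5401/888
6 + 1/(5401/888) = 6 + 888/5401 = 33294/5401

33294/5401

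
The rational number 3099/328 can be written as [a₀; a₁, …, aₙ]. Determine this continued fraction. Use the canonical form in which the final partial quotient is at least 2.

[9; 2, 4, 3, 11]

Apply division with remainder until the remainder is 0:
3099 ÷ 328 → quotient 9, remainder 147
328 ÷ 147 → quotient 2, remainder 34
147 ÷ 34 → quotient 4, remainder 11
34 ÷ 11 → quotient 3, remainder 1
11 ÷ 1 → quotient 11, remainder 0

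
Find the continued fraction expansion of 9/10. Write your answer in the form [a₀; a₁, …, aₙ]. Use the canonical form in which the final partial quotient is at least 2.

9 ÷ 10 → quotient 0, remainder 9
10 ÷ 9 → quotient 1, remainder 1
9 ÷ 1 → quotient 9, remainder 0

[0; 1, 9]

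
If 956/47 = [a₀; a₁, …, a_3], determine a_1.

2

956 = 20·47 + 16, so a_0 = 20
47 = 2·16 + 15, so a_1 = 2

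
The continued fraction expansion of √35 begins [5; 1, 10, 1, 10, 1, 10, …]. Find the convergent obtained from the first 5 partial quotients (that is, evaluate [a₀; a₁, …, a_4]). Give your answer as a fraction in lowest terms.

Collapse the nested fraction from the inside out:
Start with 10.
1 + 1/(10/1) = 1 + 1/10 = 11/10
10 + 1/(11/10) = 10 + 10/11 = 120/11
1 + 1/(120/11) = 1 + 11/120 = 131/120
5 + 1/(131/120) = 5 + 120/131 = 775/131

775/131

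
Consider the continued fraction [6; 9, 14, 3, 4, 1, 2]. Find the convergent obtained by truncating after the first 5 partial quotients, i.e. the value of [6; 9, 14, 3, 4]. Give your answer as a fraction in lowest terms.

a_0 = 6: 6/1
a_1 = 9: 55/9
a_2 = 14: 776/127
a_3 = 3: 2383/390
a_4 = 4: 10308/1687

10308/1687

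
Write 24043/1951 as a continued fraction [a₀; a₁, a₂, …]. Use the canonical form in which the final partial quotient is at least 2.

Repeatedly divide and take the remainder:
⌊24043/1951⌋ = 12, remainder 631
⌊1951/631⌋ = 3, remainder 58
⌊631/58⌋ = 10, remainder 51
⌊58/51⌋ = 1, remainder 7
⌊51/7⌋ = 7, remainder 2
⌊7/2⌋ = 3, remainder 1
⌊2/1⌋ = 2, remainder 0

[12; 3, 10, 1, 7, 3, 2]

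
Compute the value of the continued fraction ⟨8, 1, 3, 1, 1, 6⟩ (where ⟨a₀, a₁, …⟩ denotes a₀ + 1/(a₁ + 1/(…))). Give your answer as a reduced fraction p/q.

518/59

a_0 = 8: 8/1
a_1 = 1: 9/1
a_2 = 3: 35/4
a_3 = 1: 44/5
a_4 = 1: 79/9
a_5 = 6: 518/59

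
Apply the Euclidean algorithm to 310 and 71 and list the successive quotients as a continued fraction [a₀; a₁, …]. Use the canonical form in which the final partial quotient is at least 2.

[4; 2, 1, 2, 1, 2, 2]

310 = 4·71 + 26, so a_0 = 4
71 = 2·26 + 19, so a_1 = 2
26 = 1·19 + 7, so a_2 = 1
19 = 2·7 + 5, so a_3 = 2
7 = 1·5 + 2, so a_4 = 1
5 = 2·2 + 1, so a_5 = 2
2 = 2·1 + 0, so a_6 = 2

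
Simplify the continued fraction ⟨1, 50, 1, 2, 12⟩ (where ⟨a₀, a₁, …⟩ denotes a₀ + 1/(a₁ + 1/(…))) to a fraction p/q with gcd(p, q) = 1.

1912/1875

Compute successive convergents:
a_0 = 1: 1/1
a_1 = 50: 51/50
a_2 = 1: 52/51
a_3 = 2: 155/152
a_4 = 12: 1912/1875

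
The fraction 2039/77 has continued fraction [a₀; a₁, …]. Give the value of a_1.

2

Repeatedly divide and take the remainder:
⌊2039/77⌋ = 26, remainder 37
⌊77/37⌋ = 2, remainder 3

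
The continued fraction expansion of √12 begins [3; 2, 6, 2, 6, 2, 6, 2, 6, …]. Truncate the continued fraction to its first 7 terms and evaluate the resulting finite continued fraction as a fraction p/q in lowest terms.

Start with 6.
2 + 1/(6/1) = 2 + 1/6 = 13/6
6 + 1/(13/6) = 6 + 6/13 = 84/13
2 + 1/(84/13) = 2 + 13/84 = 181/84
6 + 1/(181/84) = 6 + 84/181 = 1170/181
2 + 1/(1170/181) = 2 + 181/1170 = 2521/1170
3 + 1/(2521/1170) = 3 + 1170/2521 = 8733/2521

8733/2521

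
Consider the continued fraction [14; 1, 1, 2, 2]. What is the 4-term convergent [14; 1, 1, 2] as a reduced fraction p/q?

Start with 2.
1 + 1/(2/1) = 1 + 1/2 = 3/2
1 + 1/(3/2) = 1 + 2/3 = 5/3
14 + 1/(5/3) = 14 + 3/5 = 73/5

73/5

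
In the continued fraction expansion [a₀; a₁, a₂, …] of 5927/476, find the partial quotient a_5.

⌊5927/476⌋ = 12, remainder 215
⌊476/215⌋ = 2, remainder 46
⌊215/46⌋ = 4, remainder 31
⌊46/31⌋ = 1, remainder 15
⌊31/15⌋ = 2, remainder 1
⌊15/1⌋ = 15, remainder 0

15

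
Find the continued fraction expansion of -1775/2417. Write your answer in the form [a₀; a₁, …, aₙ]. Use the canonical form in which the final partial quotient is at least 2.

-1775 ÷ 2417 → quotient -1, remainder 642
2417 ÷ 642 → quotient 3, remainder 491
642 ÷ 491 → quotient 1, remainder 151
491 ÷ 151 → quotient 3, remainder 38
151 ÷ 38 → quotient 3, remainder 37
38 ÷ 37 → quotient 1, remainder 1
37 ÷ 1 → quotient 37, remainder 0

[-1; 3, 1, 3, 3, 1, 37]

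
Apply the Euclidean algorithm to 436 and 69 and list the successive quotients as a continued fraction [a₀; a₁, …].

[6; 3, 7, 3]

Run the Euclidean algorithm, recording each quotient:
⌊436/69⌋ = 6, remainder 22
⌊69/22⌋ = 3, remainder 3
⌊22/3⌋ = 7, remainder 1
⌊3/1⌋ = 3, remainder 0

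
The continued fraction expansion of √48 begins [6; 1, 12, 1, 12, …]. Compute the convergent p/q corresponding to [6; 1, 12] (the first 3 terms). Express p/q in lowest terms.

90/13

Work from the innermost term outward:
Start with 12.
1 + 1/(12/1) = 1 + 1/12 = 13/12
6 + 1/(13/12) = 6 + 12/13 = 90/13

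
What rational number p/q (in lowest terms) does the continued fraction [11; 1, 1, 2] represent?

58/5

Compute successive convergents:
a_0 = 11: 11/1
a_1 = 1: 12/1
a_2 = 1: 23/2
a_3 = 2: 58/5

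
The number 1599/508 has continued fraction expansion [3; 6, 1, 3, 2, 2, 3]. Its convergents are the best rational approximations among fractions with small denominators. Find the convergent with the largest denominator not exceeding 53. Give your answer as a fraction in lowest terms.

a_0 = 3: 3/1  (≤ bound)
a_1 = 6: 19/6  (≤ bound)
a_2 = 1: 22/7  (≤ bound)
a_3 = 3: 85/27  (≤ bound)
a_4 = 2: 192/61  (> 53, stop)

85/27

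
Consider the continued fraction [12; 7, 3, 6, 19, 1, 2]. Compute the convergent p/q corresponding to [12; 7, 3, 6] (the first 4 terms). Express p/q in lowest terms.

Collapse the nested fraction from the inside out:
Start with 6.
3 + 1/(6/1) = 3 + 1/6 = 19/6
7 + 1/(19/6) = 7 + 6/19 = 139/19
12 + 1/(139/19) = 12 + 19/139 = 1687/139

1687/139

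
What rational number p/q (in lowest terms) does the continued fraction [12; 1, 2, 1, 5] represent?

293/23

Compute successive convergents:
a_0 = 12: 12/1
a_1 = 1: 13/1
a_2 = 2: 38/3
a_3 = 1: 51/4
a_4 = 5: 293/23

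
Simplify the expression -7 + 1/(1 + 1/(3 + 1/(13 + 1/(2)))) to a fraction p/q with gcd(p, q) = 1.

-687/110

Start with 2.
13 + 1/(2/1) = 13 + 1/2 = 27/2
3 + 1/(27/2) = 3 + 2/27 = 83/27
1 + 1/(83/27) = 1 + 27/83 = 110/83
-7 + 1/(110/83) = -7 + 83/110 = -687/110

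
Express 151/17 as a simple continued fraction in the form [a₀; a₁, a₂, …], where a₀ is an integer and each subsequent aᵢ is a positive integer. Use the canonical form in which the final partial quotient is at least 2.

[8; 1, 7, 2]

⌊151/17⌋ = 8, remainder 15
⌊17/15⌋ = 1, remainder 2
⌊15/2⌋ = 7, remainder 1
⌊2/1⌋ = 2, remainder 0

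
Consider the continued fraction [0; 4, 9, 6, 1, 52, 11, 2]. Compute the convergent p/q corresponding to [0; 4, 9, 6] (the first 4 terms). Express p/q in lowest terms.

55/226

Start with 6.
9 + 1/(6/1) = 9 + 1/6 = 55/6
4 + 1/(55/6) = 4 + 6/55 = 226/55
0 + 1/(226/55) = 0 + 55/226 = 55/226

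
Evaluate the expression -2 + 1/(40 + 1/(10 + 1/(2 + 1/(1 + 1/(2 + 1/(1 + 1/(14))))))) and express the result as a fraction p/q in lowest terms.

Collapse the nested fraction from the inside out:
Start with 14.
1 + 1/(14/1) = 1 + 1/14 = 15/14
2 + 1/(15/14) = 2 + 14/15 = 44/15
1 + 1/(44/15) = 1 + 15/44 = 59/44
2 + 1/(59/44) = 2 + 44/59 = 162/59
10 + 1/(162/59) = 10 + 59/162 = 1679/162
40 + 1/(1679/162) = 40 + 162/1679 = 67322/1679
-2 + 1/(67322/1679) = -2 + 1679/67322 = -132965/67322

-132965/67322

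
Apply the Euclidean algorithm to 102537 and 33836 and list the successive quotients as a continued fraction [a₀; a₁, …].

Repeatedly divide and take the remainder:
102537 = 3·33836 + 1029, so a_0 = 3
33836 = 32·1029 + 908, so a_1 = 32
1029 = 1·908 + 121, so a_2 = 1
908 = 7·121 + 61, so a_3 = 7
121 = 1·61 + 60, so a_4 = 1
61 = 1·60 + 1, so a_5 = 1
60 = 60·1 + 0, so a_6 = 60

[3; 32, 1, 7, 1, 1, 60]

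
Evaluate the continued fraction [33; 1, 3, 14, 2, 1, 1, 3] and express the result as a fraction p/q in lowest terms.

35577/1054

Use the convergent recurrence hₖ = aₖ·hₖ₋₁ + hₖ₋₂ (and likewise for the denominators kₖ):
a_0 = 33: 33/1
a_1 = 1: 34/1
a_2 = 3: 135/4
a_3 = 14: 1924/57
a_4 = 2: 3983/118
a_5 = 1: 5907/175
a_6 = 1: 9890/293
a_7 = 3: 35577/1054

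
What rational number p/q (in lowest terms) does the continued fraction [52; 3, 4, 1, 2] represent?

Compute successive convergents:
a_0 = 52: 52/1
a_1 = 3: 157/3
a_2 = 4: 680/13
a_3 = 1: 837/16
a_4 = 2: 2354/45

2354/45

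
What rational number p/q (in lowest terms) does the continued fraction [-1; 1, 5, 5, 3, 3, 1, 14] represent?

-1019/6306

a_0 = -1: -1/1
a_1 = 1: 0/1
a_2 = 5: -1/6
a_3 = 5: -5/31
a_4 = 3: -16/99
a_5 = 3: -53/328
a_6 = 1: -69/427
a_7 = 14: -1019/6306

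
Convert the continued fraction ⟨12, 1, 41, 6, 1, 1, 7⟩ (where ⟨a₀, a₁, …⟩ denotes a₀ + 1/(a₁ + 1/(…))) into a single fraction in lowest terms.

53605/4131

a_0 = 12: 12/1
a_1 = 1: 13/1
a_2 = 41: 545/42
a_3 = 6: 3283/253
a_4 = 1: 3828/295
a_5 = 1: 7111/548
a_6 = 7: 53605/4131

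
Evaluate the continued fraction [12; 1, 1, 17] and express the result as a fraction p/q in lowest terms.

438/35

a_0 = 12: 12/1
a_1 = 1: 13/1
a_2 = 1: 25/2
a_3 = 17: 438/35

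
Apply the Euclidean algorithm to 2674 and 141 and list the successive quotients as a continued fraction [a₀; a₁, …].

[18; 1, 27, 5]

2674 ÷ 141 → quotient 18, remainder 136
141 ÷ 136 → quotient 1, remainder 5
136 ÷ 5 → quotient 27, remainder 1
5 ÷ 1 → quotient 5, remainder 0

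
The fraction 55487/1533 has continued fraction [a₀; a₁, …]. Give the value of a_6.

⌊55487/1533⌋ = 36, remainder 299
⌊1533/299⌋ = 5, remainder 38
⌊299/38⌋ = 7, remainder 33
⌊38/33⌋ = 1, remainder 5
⌊33/5⌋ = 6, remainder 3
⌊5/3⌋ = 1, remainder 2
⌊3/2⌋ = 1, remainder 1

1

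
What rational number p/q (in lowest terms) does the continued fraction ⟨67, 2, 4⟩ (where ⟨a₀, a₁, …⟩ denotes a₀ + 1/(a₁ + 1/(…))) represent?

607/9

Compute successive convergents:
a_0 = 67: 67/1
a_1 = 2: 135/2
a_2 = 4: 607/9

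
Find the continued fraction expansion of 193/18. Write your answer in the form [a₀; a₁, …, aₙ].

[10; 1, 2, 1, 1, 2]

Repeatedly divide and take the remainder:
193 = 10·18 + 13, so a_0 = 10
18 = 1·13 + 5, so a_1 = 1
13 = 2·5 + 3, so a_2 = 2
5 = 1·3 + 2, so a_3 = 1
3 = 1·2 + 1, so a_4 = 1
2 = 2·1 + 0, so a_5 = 2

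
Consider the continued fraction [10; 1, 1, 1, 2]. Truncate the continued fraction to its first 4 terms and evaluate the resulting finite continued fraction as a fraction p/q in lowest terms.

32/3

a_0 = 10: 10/1
a_1 = 1: 11/1
a_2 = 1: 21/2
a_3 = 1: 32/3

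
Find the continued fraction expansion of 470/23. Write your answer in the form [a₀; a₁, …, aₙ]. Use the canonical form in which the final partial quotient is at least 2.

Repeatedly divide and take the remainder:
470 ÷ 23 → quotient 20, remainder 10
23 ÷ 10 → quotient 2, remainder 3
10 ÷ 3 → quotient 3, remainder 1
3 ÷ 1 → quotient 3, remainder 0

[20; 2, 3, 3]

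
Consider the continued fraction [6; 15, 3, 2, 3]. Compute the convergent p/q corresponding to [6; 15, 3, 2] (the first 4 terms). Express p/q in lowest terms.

649/107

Work from the innermost term outward:
Start with 2.
3 + 1/(2/1) = 3 + 1/2 = 7/2
15 + 1/(7/2) = 15 + 2/7 = 107/7
6 + 1/(107/7) = 6 + 7/107 = 649/107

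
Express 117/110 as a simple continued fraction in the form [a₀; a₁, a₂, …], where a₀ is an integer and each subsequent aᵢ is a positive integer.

Run the Euclidean algorithm, recording each quotient:
⌊117/110⌋ = 1, remainder 7
⌊110/7⌋ = 15, remainder 5
⌊7/5⌋ = 1, remainder 2
⌊5/2⌋ = 2, remainder 1
⌊2/1⌋ = 2, remainder 0

[1; 15, 1, 2, 2]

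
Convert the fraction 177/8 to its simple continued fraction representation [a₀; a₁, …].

[22; 8]

⌊177/8⌋ = 22, remainder 1
⌊8/1⌋ = 8, remainder 0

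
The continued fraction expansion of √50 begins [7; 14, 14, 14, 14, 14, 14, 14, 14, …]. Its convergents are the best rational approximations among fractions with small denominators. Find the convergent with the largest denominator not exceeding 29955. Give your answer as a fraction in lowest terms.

a_0 = 7: 7/1  (≤ bound)
a_1 = 14: 99/14  (≤ bound)
a_2 = 14: 1393/197  (≤ bound)
a_3 = 14: 19601/2772  (≤ bound)
a_4 = 14: 275807/39005  (> 29955, stop)

19601/2772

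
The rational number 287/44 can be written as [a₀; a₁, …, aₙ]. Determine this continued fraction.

⌊287/44⌋ = 6, remainder 23
⌊44/23⌋ = 1, remainder 21
⌊23/21⌋ = 1, remainder 2
⌊21/2⌋ = 10, remainder 1
⌊2/1⌋ = 2, remainder 0

[6; 1, 1, 10, 2]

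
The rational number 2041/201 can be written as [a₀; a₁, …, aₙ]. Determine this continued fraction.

Repeatedly divide and take the remainder:
⌊2041/201⌋ = 10, remainder 31
⌊201/31⌋ = 6, remainder 15
⌊31/15⌋ = 2, remainder 1
⌊15/1⌋ = 15, remainder 0

[10; 6, 2, 15]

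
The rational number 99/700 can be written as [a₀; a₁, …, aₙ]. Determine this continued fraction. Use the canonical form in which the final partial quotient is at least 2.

[0; 7, 14, 7]

Repeatedly divide and take the remainder:
⌊99/700⌋ = 0, remainder 99
⌊700/99⌋ = 7, remainder 7
⌊99/7⌋ = 14, remainder 1
⌊7/1⌋ = 7, remainder 0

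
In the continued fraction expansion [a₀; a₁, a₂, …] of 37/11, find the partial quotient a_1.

Run the Euclidean algorithm, recording each quotient:
37 = 3·11 + 4, so a_0 = 3
11 = 2·4 + 3, so a_1 = 2

2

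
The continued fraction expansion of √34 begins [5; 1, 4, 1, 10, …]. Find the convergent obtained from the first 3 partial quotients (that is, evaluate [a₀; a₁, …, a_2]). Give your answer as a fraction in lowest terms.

29/5

a_0 = 5: 5/1
a_1 = 1: 6/1
a_2 = 4: 29/5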